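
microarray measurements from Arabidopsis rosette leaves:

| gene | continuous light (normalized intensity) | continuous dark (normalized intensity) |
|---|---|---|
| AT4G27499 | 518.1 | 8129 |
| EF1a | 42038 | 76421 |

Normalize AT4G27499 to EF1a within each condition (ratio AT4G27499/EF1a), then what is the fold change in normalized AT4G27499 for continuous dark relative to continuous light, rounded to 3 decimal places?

AT4G27499/EF1a (continuous light) = 518.1 / 42038 = 0.012325
AT4G27499/EF1a (continuous dark) = 8129 / 76421 = 0.10637
Fold change = 0.10637 / 0.012325 = 8.6308

8.631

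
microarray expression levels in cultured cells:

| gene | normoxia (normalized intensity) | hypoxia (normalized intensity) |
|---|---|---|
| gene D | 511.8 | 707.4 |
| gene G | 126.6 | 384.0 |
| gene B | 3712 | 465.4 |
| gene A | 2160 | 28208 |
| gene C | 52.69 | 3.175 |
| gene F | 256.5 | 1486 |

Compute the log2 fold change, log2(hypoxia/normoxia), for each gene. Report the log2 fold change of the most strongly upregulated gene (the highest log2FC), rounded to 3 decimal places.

log2(707.4/511.8) = 0.467  (gene D)
log2(384.0/126.6) = 1.601  (gene G)
log2(465.4/3712) = -2.996  (gene B)
log2(28208/2160) = 3.707  (gene A)
log2(3.175/52.69) = -4.053  (gene C)
log2(1486/256.5) = 2.534  (gene F)
gene A is most strongly upregulated.

3.707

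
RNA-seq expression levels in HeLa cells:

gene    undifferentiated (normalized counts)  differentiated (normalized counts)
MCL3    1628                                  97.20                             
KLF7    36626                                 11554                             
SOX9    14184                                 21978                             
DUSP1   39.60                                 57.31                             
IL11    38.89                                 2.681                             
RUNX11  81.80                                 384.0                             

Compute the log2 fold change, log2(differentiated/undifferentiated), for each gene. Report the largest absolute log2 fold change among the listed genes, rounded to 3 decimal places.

log2(97.20/1628) = -4.066  (MCL3)
log2(11554/36626) = -1.664  (KLF7)
log2(21978/14184) = 0.632  (SOX9)
log2(57.31/39.60) = 0.533  (DUSP1)
log2(2.681/38.89) = -3.859  (IL11)
log2(384.0/81.80) = 2.231  (RUNX11)
The largest magnitude belongs to MCL3.

4.066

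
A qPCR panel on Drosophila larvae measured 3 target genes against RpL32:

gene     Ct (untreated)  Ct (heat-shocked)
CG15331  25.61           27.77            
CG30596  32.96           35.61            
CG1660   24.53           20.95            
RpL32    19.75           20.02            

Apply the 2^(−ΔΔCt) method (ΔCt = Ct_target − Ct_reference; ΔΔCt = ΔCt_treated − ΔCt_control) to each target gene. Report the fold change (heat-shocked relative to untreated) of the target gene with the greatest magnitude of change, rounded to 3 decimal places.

14.420

CG15331: ΔΔCt = (27.77−20.02) − (25.61−19.75) = 7.75 − 5.86 = 1.89; fold change = 2^-1.89 = 0.270
CG30596: ΔΔCt = (35.61−20.02) − (32.96−19.75) = 15.59 − 13.21 = 2.38; fold change = 2^-2.38 = 0.192
CG1660: ΔΔCt = (20.95−20.02) − (24.53−19.75) = 0.93 − 4.78 = -3.85; fold change = 2^3.85 = 14.420
CG1660 has the largest |ΔΔCt| = 3.85.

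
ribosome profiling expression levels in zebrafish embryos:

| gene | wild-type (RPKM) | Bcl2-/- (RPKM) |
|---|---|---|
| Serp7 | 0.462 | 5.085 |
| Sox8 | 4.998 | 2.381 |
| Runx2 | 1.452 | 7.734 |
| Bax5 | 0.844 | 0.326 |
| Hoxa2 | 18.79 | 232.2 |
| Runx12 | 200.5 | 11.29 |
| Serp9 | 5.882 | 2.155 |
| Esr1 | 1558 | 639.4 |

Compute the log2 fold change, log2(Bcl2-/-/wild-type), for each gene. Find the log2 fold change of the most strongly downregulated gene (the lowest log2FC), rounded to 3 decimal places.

log2(5.085/0.462) = 3.460  (Serp7)
log2(2.381/4.998) = -1.070  (Sox8)
log2(7.734/1.452) = 2.413  (Runx2)
log2(0.326/0.844) = -1.372  (Bax5)
log2(232.2/18.79) = 3.627  (Hoxa2)
log2(11.29/200.5) = -4.150  (Runx12)
log2(2.155/5.882) = -1.449  (Serp9)
log2(639.4/1558) = -1.285  (Esr1)
Runx12 is most strongly downregulated.

-4.150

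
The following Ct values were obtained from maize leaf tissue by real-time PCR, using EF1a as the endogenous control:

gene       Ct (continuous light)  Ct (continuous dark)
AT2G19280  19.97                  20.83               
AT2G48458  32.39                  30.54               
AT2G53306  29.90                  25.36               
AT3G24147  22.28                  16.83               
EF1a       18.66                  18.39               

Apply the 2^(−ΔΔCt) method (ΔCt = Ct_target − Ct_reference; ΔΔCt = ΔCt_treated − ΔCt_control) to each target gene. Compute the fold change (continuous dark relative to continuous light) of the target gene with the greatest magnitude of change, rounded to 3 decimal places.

AT2G19280: ΔΔCt = (20.83−18.39) − (19.97−18.66) = 2.44 − 1.31 = 1.13; fold change = 2^-1.13 = 0.457
AT2G48458: ΔΔCt = (30.54−18.39) − (32.39−18.66) = 12.15 − 13.73 = -1.58; fold change = 2^1.58 = 2.990
AT2G53306: ΔΔCt = (25.36−18.39) − (29.90−18.66) = 6.97 − 11.24 = -4.27; fold change = 2^4.27 = 19.293
AT3G24147: ΔΔCt = (16.83−18.39) − (22.28−18.66) = -1.56 − 3.62 = -5.18; fold change = 2^5.18 = 36.252
AT3G24147 has the largest |ΔΔCt| = 5.18.

36.252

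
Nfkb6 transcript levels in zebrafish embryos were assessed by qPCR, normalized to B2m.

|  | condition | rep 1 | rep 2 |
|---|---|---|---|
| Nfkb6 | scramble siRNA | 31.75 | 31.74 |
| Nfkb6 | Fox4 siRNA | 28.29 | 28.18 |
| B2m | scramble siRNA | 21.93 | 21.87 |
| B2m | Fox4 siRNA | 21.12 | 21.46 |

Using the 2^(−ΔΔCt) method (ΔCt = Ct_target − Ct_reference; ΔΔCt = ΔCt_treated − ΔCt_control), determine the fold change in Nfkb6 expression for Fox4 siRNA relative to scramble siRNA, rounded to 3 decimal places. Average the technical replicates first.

Mean Ct: Nfkb6 scramble siRNA 31.745; Nfkb6 Fox4 siRNA 28.235; B2m scramble siRNA 21.900; B2m Fox4 siRNA 21.290
ΔCt(scramble siRNA) = 31.745 − 21.900 = 9.845
ΔCt(Fox4 siRNA) = 28.235 − 21.290 = 6.945
ΔΔCt = 6.945 − 9.845 = -2.900
Fold change = 2^(−(-2.900)) = 2^2.900 = 7.4643

7.464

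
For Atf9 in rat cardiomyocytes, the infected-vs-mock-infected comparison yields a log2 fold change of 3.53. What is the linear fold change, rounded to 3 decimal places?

Fold change = 2^(3.53) = 11.5514

11.551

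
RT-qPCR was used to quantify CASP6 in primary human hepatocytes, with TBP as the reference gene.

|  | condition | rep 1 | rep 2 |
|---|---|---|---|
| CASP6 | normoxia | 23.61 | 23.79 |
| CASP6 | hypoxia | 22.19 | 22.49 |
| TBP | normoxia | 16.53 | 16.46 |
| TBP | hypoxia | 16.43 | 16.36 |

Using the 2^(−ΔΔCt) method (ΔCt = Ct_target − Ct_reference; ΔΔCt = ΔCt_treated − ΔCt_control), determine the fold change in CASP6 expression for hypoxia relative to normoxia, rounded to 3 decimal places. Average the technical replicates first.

Mean Ct: CASP6 normoxia 23.700; CASP6 hypoxia 22.340; TBP normoxia 16.495; TBP hypoxia 16.395
ΔCt(normoxia) = 23.700 − 16.495 = 7.205
ΔCt(hypoxia) = 22.340 − 16.395 = 5.945
ΔΔCt = 5.945 − 7.205 = -1.260
Fold change = 2^(−(-1.260)) = 2^1.260 = 2.3950

2.395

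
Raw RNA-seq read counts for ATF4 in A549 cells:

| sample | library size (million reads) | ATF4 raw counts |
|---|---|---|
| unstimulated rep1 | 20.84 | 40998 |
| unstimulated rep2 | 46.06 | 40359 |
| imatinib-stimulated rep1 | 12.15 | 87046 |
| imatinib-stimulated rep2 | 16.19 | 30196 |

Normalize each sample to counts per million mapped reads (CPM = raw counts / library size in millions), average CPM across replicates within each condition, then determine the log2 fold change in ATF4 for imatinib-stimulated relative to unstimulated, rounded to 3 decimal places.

1.667

CPM(unstimulated rep1) = 40998 / 20.84 = 1967.2745
CPM(unstimulated rep2) = 40359 / 46.06 = 876.2267
CPM(imatinib-stimulated rep1) = 87046 / 12.15 = 7164.2798
CPM(imatinib-stimulated rep2) = 30196 / 16.19 = 1865.1019
mean CPM(unstimulated) = 1421.7506; mean CPM(imatinib-stimulated) = 4514.6909
Fold change = 4514.6909 / 1421.7506 = 3.17545
log2(3.17545) = 1.6670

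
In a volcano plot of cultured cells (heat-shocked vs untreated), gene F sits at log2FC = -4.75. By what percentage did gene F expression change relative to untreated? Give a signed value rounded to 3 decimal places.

Fold change = 2^(-4.75) = 0.0372
Percent change = (FC − 1) × 100% = (0.0372 − 1) × 100 = -96.284%

-96.284%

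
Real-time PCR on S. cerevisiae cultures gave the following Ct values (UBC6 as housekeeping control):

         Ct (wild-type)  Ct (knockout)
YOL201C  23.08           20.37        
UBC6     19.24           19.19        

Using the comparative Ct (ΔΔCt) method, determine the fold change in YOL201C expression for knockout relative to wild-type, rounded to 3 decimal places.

ΔCt(wild-type) = 23.080 − 19.240 = 3.840
ΔCt(knockout) = 20.370 − 19.190 = 1.180
ΔΔCt = 1.180 − 3.840 = -2.660
Fold change = 2^(−(-2.660)) = 2^2.660 = 6.3203

6.320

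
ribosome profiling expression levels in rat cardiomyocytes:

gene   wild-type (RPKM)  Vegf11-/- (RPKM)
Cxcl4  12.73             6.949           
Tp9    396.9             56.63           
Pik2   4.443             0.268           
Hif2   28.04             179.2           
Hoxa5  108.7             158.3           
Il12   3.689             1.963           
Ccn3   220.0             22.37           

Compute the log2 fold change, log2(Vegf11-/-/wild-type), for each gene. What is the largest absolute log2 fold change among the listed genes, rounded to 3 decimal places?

log2(6.949/12.73) = -0.873  (Cxcl4)
log2(56.63/396.9) = -2.809  (Tp9)
log2(0.268/4.443) = -4.051  (Pik2)
log2(179.2/28.04) = 2.676  (Hif2)
log2(158.3/108.7) = 0.542  (Hoxa5)
log2(1.963/3.689) = -0.910  (Il12)
log2(22.37/220.0) = -3.298  (Ccn3)
The largest magnitude belongs to Pik2.

4.051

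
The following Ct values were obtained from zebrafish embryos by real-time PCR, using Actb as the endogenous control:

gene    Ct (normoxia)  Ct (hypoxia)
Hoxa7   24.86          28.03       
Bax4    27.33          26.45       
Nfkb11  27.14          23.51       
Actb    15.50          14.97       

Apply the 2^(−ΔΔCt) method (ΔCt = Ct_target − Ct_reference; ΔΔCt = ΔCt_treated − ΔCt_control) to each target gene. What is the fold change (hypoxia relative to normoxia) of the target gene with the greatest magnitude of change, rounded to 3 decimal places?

Hoxa7: ΔΔCt = (28.03−14.97) − (24.86−15.50) = 13.06 − 9.36 = 3.70; fold change = 2^-3.70 = 0.077
Bax4: ΔΔCt = (26.45−14.97) − (27.33−15.50) = 11.48 − 11.83 = -0.35; fold change = 2^0.35 = 1.275
Nfkb11: ΔΔCt = (23.51−14.97) − (27.14−15.50) = 8.54 − 11.64 = -3.10; fold change = 2^3.10 = 8.574
Hoxa7 has the largest |ΔΔCt| = 3.70.

0.077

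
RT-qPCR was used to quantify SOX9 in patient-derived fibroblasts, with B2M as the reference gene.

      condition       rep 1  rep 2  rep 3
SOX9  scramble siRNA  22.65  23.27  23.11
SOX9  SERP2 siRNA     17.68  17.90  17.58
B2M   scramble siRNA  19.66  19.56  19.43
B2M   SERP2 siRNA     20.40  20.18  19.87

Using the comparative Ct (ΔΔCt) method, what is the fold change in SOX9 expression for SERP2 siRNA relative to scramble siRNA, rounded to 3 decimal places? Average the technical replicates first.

Mean Ct: SOX9 scramble siRNA 23.010; SOX9 SERP2 siRNA 17.720; B2M scramble siRNA 19.550; B2M SERP2 siRNA 20.150
ΔCt(scramble siRNA) = 23.010 − 19.550 = 3.460
ΔCt(SERP2 siRNA) = 17.720 − 20.150 = -2.430
ΔΔCt = -2.430 − 3.460 = -5.890
Fold change = 2^(−(-5.890)) = 2^5.890 = 59.3016

59.302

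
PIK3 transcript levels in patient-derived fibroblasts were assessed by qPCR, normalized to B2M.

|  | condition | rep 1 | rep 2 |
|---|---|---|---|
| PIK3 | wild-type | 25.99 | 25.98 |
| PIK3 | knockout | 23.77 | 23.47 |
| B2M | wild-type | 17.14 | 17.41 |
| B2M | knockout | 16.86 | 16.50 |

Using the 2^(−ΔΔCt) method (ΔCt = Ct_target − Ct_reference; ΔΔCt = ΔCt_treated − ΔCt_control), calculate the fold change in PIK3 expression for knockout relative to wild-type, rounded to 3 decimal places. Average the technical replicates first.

3.411

Mean Ct: PIK3 wild-type 25.985; PIK3 knockout 23.620; B2M wild-type 17.275; B2M knockout 16.680
ΔCt(wild-type) = 25.985 − 17.275 = 8.710
ΔCt(knockout) = 23.620 − 16.680 = 6.940
ΔΔCt = 6.940 − 8.710 = -1.770
Fold change = 2^(−(-1.770)) = 2^1.770 = 3.4105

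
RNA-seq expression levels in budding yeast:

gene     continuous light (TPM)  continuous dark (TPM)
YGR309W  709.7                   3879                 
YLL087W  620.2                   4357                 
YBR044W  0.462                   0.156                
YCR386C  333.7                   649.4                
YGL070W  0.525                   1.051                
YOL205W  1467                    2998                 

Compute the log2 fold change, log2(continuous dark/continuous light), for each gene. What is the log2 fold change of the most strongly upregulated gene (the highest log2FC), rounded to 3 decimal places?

2.813

log2(3879/709.7) = 2.450  (YGR309W)
log2(4357/620.2) = 2.813  (YLL087W)
log2(0.156/0.462) = -1.566  (YBR044W)
log2(649.4/333.7) = 0.961  (YCR386C)
log2(1.051/0.525) = 1.001  (YGL070W)
log2(2998/1467) = 1.031  (YOL205W)
YLL087W is most strongly upregulated.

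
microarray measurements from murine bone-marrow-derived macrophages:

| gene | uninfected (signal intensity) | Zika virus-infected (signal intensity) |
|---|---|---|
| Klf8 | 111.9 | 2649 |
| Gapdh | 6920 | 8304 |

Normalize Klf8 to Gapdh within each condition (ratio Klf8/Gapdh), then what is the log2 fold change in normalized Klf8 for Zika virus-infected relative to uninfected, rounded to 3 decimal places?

Klf8/Gapdh (uninfected) = 111.9 / 6920 = 0.016171
Klf8/Gapdh (Zika virus-infected) = 2649 / 8304 = 0.319
Fold change = 0.319 / 0.016171 = 19.7274
log2(19.7274) = 4.3021

4.302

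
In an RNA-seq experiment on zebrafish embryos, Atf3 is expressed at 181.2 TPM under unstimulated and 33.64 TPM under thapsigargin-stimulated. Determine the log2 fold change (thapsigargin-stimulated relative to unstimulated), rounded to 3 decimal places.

-2.429

Fold change = 33.64 / 181.2 = 0.1857
log2(0.1857) = -2.4293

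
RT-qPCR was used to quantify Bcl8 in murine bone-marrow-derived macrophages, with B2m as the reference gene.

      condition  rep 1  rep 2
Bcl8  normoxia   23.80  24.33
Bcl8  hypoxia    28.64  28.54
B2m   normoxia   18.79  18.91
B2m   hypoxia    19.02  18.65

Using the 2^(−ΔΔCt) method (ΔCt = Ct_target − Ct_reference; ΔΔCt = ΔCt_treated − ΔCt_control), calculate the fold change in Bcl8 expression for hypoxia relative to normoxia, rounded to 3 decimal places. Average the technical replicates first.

Mean Ct: Bcl8 normoxia 24.065; Bcl8 hypoxia 28.590; B2m normoxia 18.850; B2m hypoxia 18.835
ΔCt(normoxia) = 24.065 − 18.850 = 5.215
ΔCt(hypoxia) = 28.590 − 18.835 = 9.755
ΔΔCt = 9.755 − 5.215 = 4.540
Fold change = 2^(−4.540) = 0.0430

0.043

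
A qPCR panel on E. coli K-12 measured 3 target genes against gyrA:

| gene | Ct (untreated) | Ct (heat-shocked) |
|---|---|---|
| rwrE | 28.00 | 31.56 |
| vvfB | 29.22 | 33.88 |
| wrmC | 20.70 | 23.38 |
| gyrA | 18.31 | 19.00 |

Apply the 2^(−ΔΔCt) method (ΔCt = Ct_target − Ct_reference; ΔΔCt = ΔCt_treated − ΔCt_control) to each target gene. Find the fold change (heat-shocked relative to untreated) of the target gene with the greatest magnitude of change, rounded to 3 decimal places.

0.064

rwrE: ΔΔCt = (31.56−19.00) − (28.00−18.31) = 12.56 − 9.69 = 2.87; fold change = 2^-2.87 = 0.137
vvfB: ΔΔCt = (33.88−19.00) − (29.22−18.31) = 14.88 − 10.91 = 3.97; fold change = 2^-3.97 = 0.064
wrmC: ΔΔCt = (23.38−19.00) − (20.70−18.31) = 4.38 − 2.39 = 1.99; fold change = 2^-1.99 = 0.252
vvfB has the largest |ΔΔCt| = 3.97.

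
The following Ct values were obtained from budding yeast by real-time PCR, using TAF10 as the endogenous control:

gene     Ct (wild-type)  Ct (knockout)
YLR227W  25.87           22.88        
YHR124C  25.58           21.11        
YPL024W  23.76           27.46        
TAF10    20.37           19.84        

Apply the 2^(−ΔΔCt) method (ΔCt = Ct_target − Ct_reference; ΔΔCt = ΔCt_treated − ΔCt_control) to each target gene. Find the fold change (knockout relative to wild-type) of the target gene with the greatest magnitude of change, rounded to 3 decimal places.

0.053

YLR227W: ΔΔCt = (22.88−19.84) − (25.87−20.37) = 3.04 − 5.50 = -2.46; fold change = 2^2.46 = 5.502
YHR124C: ΔΔCt = (21.11−19.84) − (25.58−20.37) = 1.27 − 5.21 = -3.94; fold change = 2^3.94 = 15.348
YPL024W: ΔΔCt = (27.46−19.84) − (23.76−20.37) = 7.62 − 3.39 = 4.23; fold change = 2^-4.23 = 0.053
YPL024W has the largest |ΔΔCt| = 4.23.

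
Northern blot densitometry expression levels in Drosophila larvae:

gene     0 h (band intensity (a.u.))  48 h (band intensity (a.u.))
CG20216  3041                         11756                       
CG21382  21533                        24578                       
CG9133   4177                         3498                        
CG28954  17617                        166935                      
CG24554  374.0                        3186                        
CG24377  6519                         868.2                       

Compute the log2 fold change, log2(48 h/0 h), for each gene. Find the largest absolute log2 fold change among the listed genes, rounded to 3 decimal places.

3.244

log2(11756/3041) = 1.951  (CG20216)
log2(24578/21533) = 0.191  (CG21382)
log2(3498/4177) = -0.256  (CG9133)
log2(166935/17617) = 3.244  (CG28954)
log2(3186/374.0) = 3.091  (CG24554)
log2(868.2/6519) = -2.909  (CG24377)
The largest magnitude belongs to CG28954.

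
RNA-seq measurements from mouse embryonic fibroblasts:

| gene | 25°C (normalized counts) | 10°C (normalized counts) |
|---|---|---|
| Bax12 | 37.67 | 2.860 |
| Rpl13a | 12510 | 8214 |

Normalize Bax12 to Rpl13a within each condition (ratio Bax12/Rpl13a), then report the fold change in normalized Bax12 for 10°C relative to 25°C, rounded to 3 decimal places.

0.116

Bax12/Rpl13a (25°C) = 37.67 / 12510 = 0.0030112
Bax12/Rpl13a (10°C) = 2.860 / 8214 = 0.00034819
Fold change = 0.00034819 / 0.0030112 = 0.1156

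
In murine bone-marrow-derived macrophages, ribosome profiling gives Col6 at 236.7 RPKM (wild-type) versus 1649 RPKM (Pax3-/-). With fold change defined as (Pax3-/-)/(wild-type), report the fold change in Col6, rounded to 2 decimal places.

Fold change = 1649 / 236.7 = 6.967
Col6 is upregulated.

6.97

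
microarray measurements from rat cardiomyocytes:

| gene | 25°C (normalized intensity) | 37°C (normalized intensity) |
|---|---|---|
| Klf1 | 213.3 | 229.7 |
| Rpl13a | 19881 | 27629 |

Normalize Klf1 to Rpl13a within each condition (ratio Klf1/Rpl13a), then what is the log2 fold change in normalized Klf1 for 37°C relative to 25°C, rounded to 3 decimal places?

-0.368

Klf1/Rpl13a (25°C) = 213.3 / 19881 = 0.010729
Klf1/Rpl13a (37°C) = 229.7 / 27629 = 0.0083137
Fold change = 0.0083137 / 0.010729 = 0.7749
log2(0.7749) = -0.3679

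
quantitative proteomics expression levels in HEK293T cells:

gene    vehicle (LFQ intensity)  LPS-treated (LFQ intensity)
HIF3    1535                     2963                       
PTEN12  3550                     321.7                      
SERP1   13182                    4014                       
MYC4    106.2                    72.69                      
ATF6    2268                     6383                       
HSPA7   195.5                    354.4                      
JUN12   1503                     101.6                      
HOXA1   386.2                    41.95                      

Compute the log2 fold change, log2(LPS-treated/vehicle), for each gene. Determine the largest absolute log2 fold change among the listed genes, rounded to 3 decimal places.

log2(2963/1535) = 0.949  (HIF3)
log2(321.7/3550) = -3.464  (PTEN12)
log2(4014/13182) = -1.715  (SERP1)
log2(72.69/106.2) = -0.547  (MYC4)
log2(6383/2268) = 1.493  (ATF6)
log2(354.4/195.5) = 0.858  (HSPA7)
log2(101.6/1503) = -3.887  (JUN12)
log2(41.95/386.2) = -3.203  (HOXA1)
The largest magnitude belongs to JUN12.

3.887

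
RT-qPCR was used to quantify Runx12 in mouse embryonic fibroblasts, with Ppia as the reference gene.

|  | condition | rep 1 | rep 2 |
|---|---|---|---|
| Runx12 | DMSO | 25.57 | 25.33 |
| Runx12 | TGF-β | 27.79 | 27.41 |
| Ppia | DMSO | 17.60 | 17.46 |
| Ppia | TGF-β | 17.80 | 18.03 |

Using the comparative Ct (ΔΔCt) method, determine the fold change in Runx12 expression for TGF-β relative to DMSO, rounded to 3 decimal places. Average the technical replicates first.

Mean Ct: Runx12 DMSO 25.450; Runx12 TGF-β 27.600; Ppia DMSO 17.530; Ppia TGF-β 17.915
ΔCt(DMSO) = 25.450 − 17.530 = 7.920
ΔCt(TGF-β) = 27.600 − 17.915 = 9.685
ΔΔCt = 9.685 − 7.920 = 1.765
Fold change = 2^(−1.765) = 0.2942

0.294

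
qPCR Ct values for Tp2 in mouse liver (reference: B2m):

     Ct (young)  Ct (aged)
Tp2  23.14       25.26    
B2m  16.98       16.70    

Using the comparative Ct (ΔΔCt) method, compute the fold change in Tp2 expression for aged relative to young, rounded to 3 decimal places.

0.189

ΔCt(young) = 23.140 − 16.980 = 6.160
ΔCt(aged) = 25.260 − 16.700 = 8.560
ΔΔCt = 8.560 − 6.160 = 2.400
Fold change = 2^(−2.400) = 0.1895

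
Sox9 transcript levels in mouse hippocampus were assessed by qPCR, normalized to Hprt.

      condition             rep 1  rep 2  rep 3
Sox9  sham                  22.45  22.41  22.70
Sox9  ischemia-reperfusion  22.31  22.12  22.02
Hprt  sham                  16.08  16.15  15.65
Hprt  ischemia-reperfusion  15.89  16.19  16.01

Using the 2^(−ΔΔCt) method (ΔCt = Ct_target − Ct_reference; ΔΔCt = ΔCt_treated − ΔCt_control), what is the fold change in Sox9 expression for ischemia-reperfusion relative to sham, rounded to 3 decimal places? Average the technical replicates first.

1.357

Mean Ct: Sox9 sham 22.520; Sox9 ischemia-reperfusion 22.150; Hprt sham 15.960; Hprt ischemia-reperfusion 16.030
ΔCt(sham) = 22.520 − 15.960 = 6.560
ΔCt(ischemia-reperfusion) = 22.150 − 16.030 = 6.120
ΔΔCt = 6.120 − 6.560 = -0.440
Fold change = 2^(−(-0.440)) = 2^0.440 = 1.3566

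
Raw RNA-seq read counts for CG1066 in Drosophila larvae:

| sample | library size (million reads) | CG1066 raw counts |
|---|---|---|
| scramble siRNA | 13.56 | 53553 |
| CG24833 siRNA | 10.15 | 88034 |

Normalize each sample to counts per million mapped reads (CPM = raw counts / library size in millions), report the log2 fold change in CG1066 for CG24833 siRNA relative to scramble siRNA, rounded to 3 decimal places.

CPM(scramble siRNA) = 53553 / 13.56 = 3949.3363
CPM(CG24833 siRNA) = 88034 / 10.15 = 8673.3005
Fold change = 8673.3005 / 3949.3363 = 2.19614
log2(2.19614) = 1.1350

1.135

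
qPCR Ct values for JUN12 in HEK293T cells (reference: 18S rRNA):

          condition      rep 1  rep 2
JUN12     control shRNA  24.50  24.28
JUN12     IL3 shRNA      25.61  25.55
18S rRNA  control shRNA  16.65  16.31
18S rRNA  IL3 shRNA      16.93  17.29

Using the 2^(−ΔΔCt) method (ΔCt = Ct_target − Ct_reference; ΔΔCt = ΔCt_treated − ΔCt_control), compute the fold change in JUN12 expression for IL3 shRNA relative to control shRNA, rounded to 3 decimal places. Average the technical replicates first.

Mean Ct: JUN12 control shRNA 24.390; JUN12 IL3 shRNA 25.580; 18S rRNA control shRNA 16.480; 18S rRNA IL3 shRNA 17.110
ΔCt(control shRNA) = 24.390 − 16.480 = 7.910
ΔCt(IL3 shRNA) = 25.580 − 17.110 = 8.470
ΔΔCt = 8.470 − 7.910 = 0.560
Fold change = 2^(−0.560) = 0.6783

0.678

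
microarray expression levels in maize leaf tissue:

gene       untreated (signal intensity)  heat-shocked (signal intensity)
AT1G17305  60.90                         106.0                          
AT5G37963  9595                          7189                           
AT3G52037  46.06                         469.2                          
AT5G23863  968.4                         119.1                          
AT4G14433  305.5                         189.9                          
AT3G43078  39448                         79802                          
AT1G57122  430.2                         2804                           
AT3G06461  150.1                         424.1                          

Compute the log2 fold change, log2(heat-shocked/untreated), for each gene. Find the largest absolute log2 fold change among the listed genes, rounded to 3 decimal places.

log2(106.0/60.90) = 0.800  (AT1G17305)
log2(7189/9595) = -0.416  (AT5G37963)
log2(469.2/46.06) = 3.349  (AT3G52037)
log2(119.1/968.4) = -3.023  (AT5G23863)
log2(189.9/305.5) = -0.686  (AT4G14433)
log2(79802/39448) = 1.016  (AT3G43078)
log2(2804/430.2) = 2.704  (AT1G57122)
log2(424.1/150.1) = 1.498  (AT3G06461)
The largest magnitude belongs to AT3G52037.

3.349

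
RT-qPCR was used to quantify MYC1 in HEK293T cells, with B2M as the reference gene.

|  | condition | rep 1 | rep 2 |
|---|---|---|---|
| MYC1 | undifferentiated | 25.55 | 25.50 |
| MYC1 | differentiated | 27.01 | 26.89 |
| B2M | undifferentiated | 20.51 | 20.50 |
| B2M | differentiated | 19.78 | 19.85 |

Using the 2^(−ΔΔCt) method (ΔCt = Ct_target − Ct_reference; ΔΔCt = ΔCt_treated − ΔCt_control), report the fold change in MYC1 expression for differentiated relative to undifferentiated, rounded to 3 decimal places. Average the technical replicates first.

Mean Ct: MYC1 undifferentiated 25.525; MYC1 differentiated 26.950; B2M undifferentiated 20.505; B2M differentiated 19.815
ΔCt(undifferentiated) = 25.525 − 20.505 = 5.020
ΔCt(differentiated) = 26.950 − 19.815 = 7.135
ΔΔCt = 7.135 − 5.020 = 2.115
Fold change = 2^(−2.115) = 0.2308

0.231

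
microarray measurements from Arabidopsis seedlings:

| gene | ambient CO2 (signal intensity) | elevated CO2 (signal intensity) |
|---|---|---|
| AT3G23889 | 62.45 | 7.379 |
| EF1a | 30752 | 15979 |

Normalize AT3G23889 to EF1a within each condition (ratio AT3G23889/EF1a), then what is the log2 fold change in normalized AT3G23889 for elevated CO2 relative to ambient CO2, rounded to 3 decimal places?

-2.137

AT3G23889/EF1a (ambient CO2) = 62.45 / 30752 = 0.0020308
AT3G23889/EF1a (elevated CO2) = 7.379 / 15979 = 0.00046179
Fold change = 0.00046179 / 0.0020308 = 0.2274
log2(0.2274) = -2.1367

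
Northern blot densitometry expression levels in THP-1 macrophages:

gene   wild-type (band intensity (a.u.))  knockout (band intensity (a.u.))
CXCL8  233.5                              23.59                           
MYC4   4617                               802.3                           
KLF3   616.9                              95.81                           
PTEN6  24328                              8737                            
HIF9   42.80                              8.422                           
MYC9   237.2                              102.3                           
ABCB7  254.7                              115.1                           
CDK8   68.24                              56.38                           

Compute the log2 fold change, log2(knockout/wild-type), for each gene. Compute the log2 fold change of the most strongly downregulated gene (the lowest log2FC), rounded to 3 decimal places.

log2(23.59/233.5) = -3.307  (CXCL8)
log2(802.3/4617) = -2.525  (MYC4)
log2(95.81/616.9) = -2.687  (KLF3)
log2(8737/24328) = -1.477  (PTEN6)
log2(8.422/42.80) = -2.345  (HIF9)
log2(102.3/237.2) = -1.213  (MYC9)
log2(115.1/254.7) = -1.146  (ABCB7)
log2(56.38/68.24) = -0.275  (CDK8)
CXCL8 is most strongly downregulated.

-3.307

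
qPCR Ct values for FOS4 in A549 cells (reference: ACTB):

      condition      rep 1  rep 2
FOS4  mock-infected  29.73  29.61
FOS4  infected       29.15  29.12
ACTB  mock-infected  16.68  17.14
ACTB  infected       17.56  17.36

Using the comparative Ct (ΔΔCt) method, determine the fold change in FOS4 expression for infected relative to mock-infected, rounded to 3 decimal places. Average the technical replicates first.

Mean Ct: FOS4 mock-infected 29.670; FOS4 infected 29.135; ACTB mock-infected 16.910; ACTB infected 17.460
ΔCt(mock-infected) = 29.670 − 16.910 = 12.760
ΔCt(infected) = 29.135 − 17.460 = 11.675
ΔΔCt = 11.675 − 12.760 = -1.085
Fold change = 2^(−(-1.085)) = 2^1.085 = 2.1214

2.121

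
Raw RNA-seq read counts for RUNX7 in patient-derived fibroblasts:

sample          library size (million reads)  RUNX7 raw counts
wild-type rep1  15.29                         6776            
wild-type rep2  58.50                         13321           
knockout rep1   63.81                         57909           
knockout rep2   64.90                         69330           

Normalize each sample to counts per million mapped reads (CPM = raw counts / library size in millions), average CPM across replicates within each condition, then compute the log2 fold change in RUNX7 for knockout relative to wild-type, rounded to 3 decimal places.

1.558

CPM(wild-type rep1) = 6776 / 15.29 = 443.1655
CPM(wild-type rep2) = 13321 / 58.50 = 227.7094
CPM(knockout rep1) = 57909 / 63.81 = 907.5223
CPM(knockout rep2) = 69330 / 64.90 = 1068.2589
mean CPM(wild-type) = 335.4374; mean CPM(knockout) = 987.8906
Fold change = 987.8906 / 335.4374 = 2.94508
log2(2.94508) = 1.5583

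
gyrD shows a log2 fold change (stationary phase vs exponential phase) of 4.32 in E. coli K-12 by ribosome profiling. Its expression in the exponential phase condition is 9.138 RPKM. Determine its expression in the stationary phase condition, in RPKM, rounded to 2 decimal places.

182.52

Fold change = 2^(4.32) = 19.9733
stationary phase expression = 9.138 × 19.9733 = 182.52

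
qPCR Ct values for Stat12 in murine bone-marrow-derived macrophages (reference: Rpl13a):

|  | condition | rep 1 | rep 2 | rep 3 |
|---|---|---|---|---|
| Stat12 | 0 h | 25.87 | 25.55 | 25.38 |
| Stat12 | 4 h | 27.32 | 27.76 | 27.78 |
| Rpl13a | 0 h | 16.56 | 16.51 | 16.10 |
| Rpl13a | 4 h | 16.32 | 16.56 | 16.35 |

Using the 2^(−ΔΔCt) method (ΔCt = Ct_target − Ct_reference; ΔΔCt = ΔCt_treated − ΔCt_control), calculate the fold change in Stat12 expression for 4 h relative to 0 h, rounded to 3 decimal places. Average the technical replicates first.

Mean Ct: Stat12 0 h 25.600; Stat12 4 h 27.620; Rpl13a 0 h 16.390; Rpl13a 4 h 16.410
ΔCt(0 h) = 25.600 − 16.390 = 9.210
ΔCt(4 h) = 27.620 − 16.410 = 11.210
ΔΔCt = 11.210 − 9.210 = 2.000
Fold change = 2^(−2.000) = 0.2500

0.250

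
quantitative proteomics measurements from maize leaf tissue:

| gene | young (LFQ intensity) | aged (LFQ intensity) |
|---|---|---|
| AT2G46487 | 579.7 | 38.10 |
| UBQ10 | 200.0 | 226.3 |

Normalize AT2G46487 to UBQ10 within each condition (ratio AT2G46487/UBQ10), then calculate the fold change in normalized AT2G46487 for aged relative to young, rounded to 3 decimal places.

AT2G46487/UBQ10 (young) = 579.7 / 200.0 = 2.8985
AT2G46487/UBQ10 (aged) = 38.10 / 226.3 = 0.16836
Fold change = 0.16836 / 2.8985 = 0.0581

0.058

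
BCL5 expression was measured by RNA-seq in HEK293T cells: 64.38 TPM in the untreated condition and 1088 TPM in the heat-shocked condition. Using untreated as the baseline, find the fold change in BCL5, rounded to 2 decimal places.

16.90

Fold change = 1088 / 64.38 = 16.900
BCL5 is upregulated.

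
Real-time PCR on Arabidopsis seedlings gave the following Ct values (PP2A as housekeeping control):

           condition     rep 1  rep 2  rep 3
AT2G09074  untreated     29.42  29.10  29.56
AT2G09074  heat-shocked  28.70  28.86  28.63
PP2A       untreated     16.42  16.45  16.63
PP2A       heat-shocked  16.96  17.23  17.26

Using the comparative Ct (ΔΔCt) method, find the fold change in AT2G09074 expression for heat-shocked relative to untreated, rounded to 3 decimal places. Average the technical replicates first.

Mean Ct: AT2G09074 untreated 29.360; AT2G09074 heat-shocked 28.730; PP2A untreated 16.500; PP2A heat-shocked 17.150
ΔCt(untreated) = 29.360 − 16.500 = 12.860
ΔCt(heat-shocked) = 28.730 − 17.150 = 11.580
ΔΔCt = 11.580 − 12.860 = -1.280
Fold change = 2^(−(-1.280)) = 2^1.280 = 2.4284

2.428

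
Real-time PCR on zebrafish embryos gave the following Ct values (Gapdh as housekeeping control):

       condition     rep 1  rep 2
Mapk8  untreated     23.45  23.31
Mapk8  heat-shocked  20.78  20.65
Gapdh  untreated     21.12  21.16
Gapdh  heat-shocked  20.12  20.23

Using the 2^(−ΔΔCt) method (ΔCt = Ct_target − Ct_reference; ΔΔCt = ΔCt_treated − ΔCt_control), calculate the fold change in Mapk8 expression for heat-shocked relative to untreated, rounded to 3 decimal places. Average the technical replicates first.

Mean Ct: Mapk8 untreated 23.380; Mapk8 heat-shocked 20.715; Gapdh untreated 21.140; Gapdh heat-shocked 20.175
ΔCt(untreated) = 23.380 − 21.140 = 2.240
ΔCt(heat-shocked) = 20.715 − 20.175 = 0.540
ΔΔCt = 0.540 − 2.240 = -1.700
Fold change = 2^(−(-1.700)) = 2^1.700 = 3.2490

3.249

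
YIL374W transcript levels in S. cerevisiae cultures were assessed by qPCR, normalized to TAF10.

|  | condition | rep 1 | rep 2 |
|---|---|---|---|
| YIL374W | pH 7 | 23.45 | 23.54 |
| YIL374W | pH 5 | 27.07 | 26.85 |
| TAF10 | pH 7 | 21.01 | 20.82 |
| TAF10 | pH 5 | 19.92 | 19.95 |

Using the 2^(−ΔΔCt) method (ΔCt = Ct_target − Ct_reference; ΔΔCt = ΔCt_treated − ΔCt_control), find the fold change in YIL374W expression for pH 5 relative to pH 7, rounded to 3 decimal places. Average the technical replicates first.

Mean Ct: YIL374W pH 7 23.495; YIL374W pH 5 26.960; TAF10 pH 7 20.915; TAF10 pH 5 19.935
ΔCt(pH 7) = 23.495 − 20.915 = 2.580
ΔCt(pH 5) = 26.960 − 19.935 = 7.025
ΔΔCt = 7.025 − 2.580 = 4.445
Fold change = 2^(−4.445) = 0.0459

0.046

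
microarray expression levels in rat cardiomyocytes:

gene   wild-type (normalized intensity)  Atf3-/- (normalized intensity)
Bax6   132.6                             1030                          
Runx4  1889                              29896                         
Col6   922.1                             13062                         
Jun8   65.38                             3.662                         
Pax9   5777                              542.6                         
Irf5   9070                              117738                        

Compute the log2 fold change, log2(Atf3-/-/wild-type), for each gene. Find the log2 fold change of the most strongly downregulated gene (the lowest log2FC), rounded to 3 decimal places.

log2(1030/132.6) = 2.957  (Bax6)
log2(29896/1889) = 3.984  (Runx4)
log2(13062/922.1) = 3.824  (Col6)
log2(3.662/65.38) = -4.158  (Jun8)
log2(542.6/5777) = -3.412  (Pax9)
log2(117738/9070) = 3.698  (Irf5)
Jun8 is most strongly downregulated.

-4.158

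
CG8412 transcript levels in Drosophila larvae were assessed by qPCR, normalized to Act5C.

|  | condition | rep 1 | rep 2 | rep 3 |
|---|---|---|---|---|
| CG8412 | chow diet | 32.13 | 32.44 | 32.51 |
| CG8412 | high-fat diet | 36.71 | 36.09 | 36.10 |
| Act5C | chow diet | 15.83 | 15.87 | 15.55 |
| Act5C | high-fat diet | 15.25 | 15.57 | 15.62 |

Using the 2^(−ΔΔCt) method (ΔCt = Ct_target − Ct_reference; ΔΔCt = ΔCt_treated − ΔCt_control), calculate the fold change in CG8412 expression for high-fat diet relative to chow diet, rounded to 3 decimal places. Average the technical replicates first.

0.054

Mean Ct: CG8412 chow diet 32.360; CG8412 high-fat diet 36.300; Act5C chow diet 15.750; Act5C high-fat diet 15.480
ΔCt(chow diet) = 32.360 − 15.750 = 16.610
ΔCt(high-fat diet) = 36.300 − 15.480 = 20.820
ΔΔCt = 20.820 − 16.610 = 4.210
Fold change = 2^(−4.210) = 0.0540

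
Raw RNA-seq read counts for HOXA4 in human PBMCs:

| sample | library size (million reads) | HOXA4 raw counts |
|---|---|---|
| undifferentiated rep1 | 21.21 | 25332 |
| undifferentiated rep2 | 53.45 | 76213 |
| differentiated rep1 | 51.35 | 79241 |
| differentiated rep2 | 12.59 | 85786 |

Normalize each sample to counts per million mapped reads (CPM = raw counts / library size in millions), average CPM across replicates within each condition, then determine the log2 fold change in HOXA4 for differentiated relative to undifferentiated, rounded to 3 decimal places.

CPM(undifferentiated rep1) = 25332 / 21.21 = 1194.3423
CPM(undifferentiated rep2) = 76213 / 53.45 = 1425.8746
CPM(differentiated rep1) = 79241 / 51.35 = 1543.1548
CPM(differentiated rep2) = 85786 / 12.59 = 6813.8205
mean CPM(undifferentiated) = 1310.1085; mean CPM(differentiated) = 4178.4877
Fold change = 4178.4877 / 1310.1085 = 3.18942
log2(3.18942) = 1.6733

1.673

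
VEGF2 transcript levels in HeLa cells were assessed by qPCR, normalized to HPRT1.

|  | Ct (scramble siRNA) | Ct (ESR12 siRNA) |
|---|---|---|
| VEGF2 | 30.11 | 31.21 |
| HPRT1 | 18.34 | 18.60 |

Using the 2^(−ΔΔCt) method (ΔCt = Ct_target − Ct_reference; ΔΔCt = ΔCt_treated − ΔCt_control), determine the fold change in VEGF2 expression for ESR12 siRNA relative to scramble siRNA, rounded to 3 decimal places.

ΔCt(scramble siRNA) = 30.110 − 18.340 = 11.770
ΔCt(ESR12 siRNA) = 31.210 − 18.600 = 12.610
ΔΔCt = 12.610 − 11.770 = 0.840
Fold change = 2^(−0.840) = 0.5586

0.559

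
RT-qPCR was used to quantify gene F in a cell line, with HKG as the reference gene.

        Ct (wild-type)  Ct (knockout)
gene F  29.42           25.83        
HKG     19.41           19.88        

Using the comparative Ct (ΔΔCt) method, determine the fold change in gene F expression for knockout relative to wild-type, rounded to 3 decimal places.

ΔCt(wild-type) = 29.420 − 19.410 = 10.010
ΔCt(knockout) = 25.830 − 19.880 = 5.950
ΔΔCt = 5.950 − 10.010 = -4.060
Fold change = 2^(−(-4.060)) = 2^4.060 = 16.6795

16.679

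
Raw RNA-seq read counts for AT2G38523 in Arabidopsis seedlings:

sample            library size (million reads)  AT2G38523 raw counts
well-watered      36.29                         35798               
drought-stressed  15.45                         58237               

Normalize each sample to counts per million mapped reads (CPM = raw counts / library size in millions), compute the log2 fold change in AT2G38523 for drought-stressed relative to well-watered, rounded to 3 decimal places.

1.934

CPM(well-watered) = 35798 / 36.29 = 986.4425
CPM(drought-stressed) = 58237 / 15.45 = 3769.3851
Fold change = 3769.3851 / 986.4425 = 3.82119
log2(3.82119) = 1.9340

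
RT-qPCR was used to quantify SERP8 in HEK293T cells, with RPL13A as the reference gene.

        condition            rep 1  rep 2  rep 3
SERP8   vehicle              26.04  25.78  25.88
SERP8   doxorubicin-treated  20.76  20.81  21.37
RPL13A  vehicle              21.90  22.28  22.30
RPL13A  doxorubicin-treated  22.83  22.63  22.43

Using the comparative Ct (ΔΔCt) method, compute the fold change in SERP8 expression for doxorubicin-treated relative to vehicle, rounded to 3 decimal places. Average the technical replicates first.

41.933

Mean Ct: SERP8 vehicle 25.900; SERP8 doxorubicin-treated 20.980; RPL13A vehicle 22.160; RPL13A doxorubicin-treated 22.630
ΔCt(vehicle) = 25.900 − 22.160 = 3.740
ΔCt(doxorubicin-treated) = 20.980 − 22.630 = -1.650
ΔΔCt = -1.650 − 3.740 = -5.390
Fold change = 2^(−(-5.390)) = 2^5.390 = 41.9326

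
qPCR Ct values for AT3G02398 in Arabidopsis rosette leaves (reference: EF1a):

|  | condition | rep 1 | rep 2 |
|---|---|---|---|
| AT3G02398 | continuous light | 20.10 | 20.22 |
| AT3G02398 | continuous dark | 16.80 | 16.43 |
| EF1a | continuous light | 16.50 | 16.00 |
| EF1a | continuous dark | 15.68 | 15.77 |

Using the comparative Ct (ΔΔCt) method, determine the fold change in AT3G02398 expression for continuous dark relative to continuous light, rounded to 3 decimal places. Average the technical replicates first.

Mean Ct: AT3G02398 continuous light 20.160; AT3G02398 continuous dark 16.615; EF1a continuous light 16.250; EF1a continuous dark 15.725
ΔCt(continuous light) = 20.160 − 16.250 = 3.910
ΔCt(continuous dark) = 16.615 − 15.725 = 0.890
ΔΔCt = 0.890 − 3.910 = -3.020
Fold change = 2^(−(-3.020)) = 2^3.020 = 8.1117

8.112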